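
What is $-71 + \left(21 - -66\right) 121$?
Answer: $10456$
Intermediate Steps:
$-71 + \left(21 - -66\right) 121 = -71 + \left(21 + 66\right) 121 = -71 + 87 \cdot 121 = -71 + 10527 = 10456$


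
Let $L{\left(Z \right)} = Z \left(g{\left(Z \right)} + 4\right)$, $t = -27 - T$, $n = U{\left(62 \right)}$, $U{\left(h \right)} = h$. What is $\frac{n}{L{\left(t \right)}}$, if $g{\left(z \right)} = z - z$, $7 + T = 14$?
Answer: $- \frac{31}{68} \approx -0.45588$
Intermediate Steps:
$T = 7$ ($T = -7 + 14 = 7$)
$n = 62$
$t = -34$ ($t = -27 - 7 = -34$)
$g{\left(z \right)} = 0$
$L{\left(Z \right)} = 4 Z$ ($L{\left(Z \right)} = Z \left(0 + 4\right) = Z 4 = 4 Z$)
$\frac{n}{L{\left(t \right)}} = \frac{62}{4 \left(-34\right)} = \frac{62}{-136} = 62 \left(- \frac{1}{136}\right) = - \frac{31}{68}$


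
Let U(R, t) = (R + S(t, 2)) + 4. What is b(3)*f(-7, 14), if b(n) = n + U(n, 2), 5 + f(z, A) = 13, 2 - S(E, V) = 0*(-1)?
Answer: 96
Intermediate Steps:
S(E, V) = 2 (S(E, V) = 2 - 0*(-1) = 2 - 1*0 = 2 + 0 = 2)
f(z, A) = 8 (f(z, A) = -5 + 13 = 8)
U(R, t) = 6 + R (U(R, t) = (R + 2) + 4 = (2 + R) + 4 = 6 + R)
b(n) = 6 + 2*n (b(n) = n + (6 + n) = 6 + 2*n)
b(3)*f(-7, 14) = (6 + 2*3)*8 = (6 + 6)*8 = 12*8 = 96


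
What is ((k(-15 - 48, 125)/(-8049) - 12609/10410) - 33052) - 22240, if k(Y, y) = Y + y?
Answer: -1544341263847/27930030 ≈ -55293.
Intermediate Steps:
((k(-15 - 48, 125)/(-8049) - 12609/10410) - 33052) - 22240 = ((((-15 - 48) + 125)/(-8049) - 12609/10410) - 33052) - 22240 = (((-63 + 125)*(-1/8049) - 12609*1/10410) - 33052) - 22240 = ((62*(-1/8049) - 4203/3470) - 33052) - 22240 = ((-62/8049 - 4203/3470) - 33052) - 22240 = (-34045087/27930030 - 33052) - 22240 = -923177396647/27930030 - 22240 = -1544341263847/27930030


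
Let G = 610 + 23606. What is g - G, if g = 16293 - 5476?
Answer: -13399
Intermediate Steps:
G = 24216
g = 10817
g - G = 10817 - 1*24216 = 10817 - 24216 = -13399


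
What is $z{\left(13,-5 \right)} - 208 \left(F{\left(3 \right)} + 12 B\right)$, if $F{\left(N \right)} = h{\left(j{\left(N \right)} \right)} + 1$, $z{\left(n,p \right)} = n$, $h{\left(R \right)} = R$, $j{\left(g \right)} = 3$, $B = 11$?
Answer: $-28275$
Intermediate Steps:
$F{\left(N \right)} = 4$ ($F{\left(N \right)} = 3 + 1 = 4$)
$z{\left(13,-5 \right)} - 208 \left(F{\left(3 \right)} + 12 B\right) = 13 - 208 \left(4 + 12 \cdot 11\right) = 13 - 208 \left(4 + 132\right) = 13 - 28288 = -28275$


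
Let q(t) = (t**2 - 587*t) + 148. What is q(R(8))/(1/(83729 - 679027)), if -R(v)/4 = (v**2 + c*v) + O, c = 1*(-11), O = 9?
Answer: 18735218656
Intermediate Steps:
c = -11
R(v) = -36 - 4*v**2 + 44*v (R(v) = -4*((v**2 - 11*v) + 9) = -4*(9 + v**2 - 11*v) = -36 - 4*v**2 + 44*v)
q(t) = 148 + t**2 - 587*t
q(R(8))/(1/(83729 - 679027)) = (148 + (-36 - 4*8**2 + 44*8)**2 - 587*(-36 - 4*8**2 + 44*8))/(1/(83729 - 679027)) = (148 + (-36 - 4*64 + 352)**2 - 587*(-36 - 4*64 + 352))/(1/(-595298)) = (148 + (-36 - 256 + 352)**2 - 587*(-36 - 256 + 352))/(-1/595298) = (148 + 60**2 - 587*60)*(-595298) = (148 + 3600 - 35220)*(-595298) = -31472*(-595298) = 18735218656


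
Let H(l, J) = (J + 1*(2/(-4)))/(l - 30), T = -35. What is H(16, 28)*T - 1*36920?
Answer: -147405/4 ≈ -36851.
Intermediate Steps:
H(l, J) = (-½ + J)/(-30 + l) (H(l, J) = (J + 1*(2*(-¼)))/(-30 + l) = (J + 1*(-½))/(-30 + l) = (J - ½)/(-30 + l) = (-½ + J)/(-30 + l))
H(16, 28)*T - 1*36920 = ((-½ + 28)/(-30 + 16))*(-35) - 1*36920 = ((55/2)/(-14))*(-35) - 36920 = -1/14*55/2*(-35) - 36920 = -55/28*(-35) - 36920 = 275/4 - 36920 = -147405/4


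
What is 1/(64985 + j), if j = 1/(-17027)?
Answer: 17027/1106499594 ≈ 1.5388e-5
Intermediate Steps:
j = -1/17027 ≈ -5.8730e-5
1/(64985 + j) = 1/(64985 - 1/17027) = 1/(1106499594/17027) = 17027/1106499594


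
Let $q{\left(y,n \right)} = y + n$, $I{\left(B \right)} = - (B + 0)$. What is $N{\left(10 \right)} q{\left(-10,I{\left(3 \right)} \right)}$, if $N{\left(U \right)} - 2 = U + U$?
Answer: $-286$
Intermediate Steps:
$I{\left(B \right)} = - B$
$N{\left(U \right)} = 2 + 2 U$ ($N{\left(U \right)} = 2 + \left(U + U\right) = 2 + 2 U$)
$q{\left(y,n \right)} = n + y$
$N{\left(10 \right)} q{\left(-10,I{\left(3 \right)} \right)} = \left(2 + 2 \cdot 10\right) \left(\left(-1\right) 3 - 10\right) = \left(2 + 20\right) \left(-3 - 10\right) = 22 \left(-13\right) = -286$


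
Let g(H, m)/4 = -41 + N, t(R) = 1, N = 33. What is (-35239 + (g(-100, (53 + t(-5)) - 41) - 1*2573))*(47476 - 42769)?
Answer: -178131708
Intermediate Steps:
g(H, m) = -32 (g(H, m) = 4*(-41 + 33) = 4*(-8) = -32)
(-35239 + (g(-100, (53 + t(-5)) - 41) - 1*2573))*(47476 - 42769) = (-35239 + (-32 - 1*2573))*(47476 - 42769) = (-35239 + (-32 - 2573))*4707 = (-35239 - 2605)*4707 = -37844*4707 = -178131708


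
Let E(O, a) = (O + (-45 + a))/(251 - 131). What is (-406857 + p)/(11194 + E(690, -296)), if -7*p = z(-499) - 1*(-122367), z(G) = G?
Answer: -356384040/9405403 ≈ -37.891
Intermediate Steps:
p = -121868/7 (p = -(-499 - 1*(-122367))/7 = -(-499 + 122367)/7 = -⅐*121868 = -121868/7 ≈ -17410.)
E(O, a) = -3/8 + O/120 + a/120 (E(O, a) = (-45 + O + a)/120 = (-45 + O + a)*(1/120) = -3/8 + O/120 + a/120)
(-406857 + p)/(11194 + E(690, -296)) = (-406857 - 121868/7)/(11194 + (-3/8 + (1/120)*690 + (1/120)*(-296))) = -2969867/(7*(11194 + (-3/8 + 23/4 - 37/15))) = -2969867/(7*(11194 + 349/120)) = -2969867/(7*1343629/120) = -2969867/7*120/1343629 = -356384040/9405403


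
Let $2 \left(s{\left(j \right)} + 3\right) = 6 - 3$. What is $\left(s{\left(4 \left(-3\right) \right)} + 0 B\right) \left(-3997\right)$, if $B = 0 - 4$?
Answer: $\frac{11991}{2} \approx 5995.5$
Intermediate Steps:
$B = -4$ ($B = 0 - 4 = -4$)
$s{\left(j \right)} = - \frac{3}{2}$ ($s{\left(j \right)} = -3 + \frac{6 - 3}{2} = -3 + \frac{1}{2} \cdot 3 = -3 + \frac{3}{2} = - \frac{3}{2}$)
$\left(s{\left(4 \left(-3\right) \right)} + 0 B\right) \left(-3997\right) = \left(- \frac{3}{2} + 0 \left(-4\right)\right) \left(-3997\right) = \left(- \frac{3}{2} + 0\right) \left(-3997\right) = \left(- \frac{3}{2}\right) \left(-3997\right) = \frac{11991}{2}$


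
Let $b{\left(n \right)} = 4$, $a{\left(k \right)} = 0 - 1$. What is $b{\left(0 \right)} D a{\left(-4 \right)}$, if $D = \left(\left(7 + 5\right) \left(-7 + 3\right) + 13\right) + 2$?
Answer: $132$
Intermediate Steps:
$a{\left(k \right)} = -1$ ($a{\left(k \right)} = 0 - 1 = -1$)
$D = -33$ ($D = \left(12 \left(-4\right) + 13\right) + 2 = \left(-48 + 13\right) + 2 = -35 + 2 = -33$)
$b{\left(0 \right)} D a{\left(-4 \right)} = 4 \left(-33\right) \left(-1\right) = \left(-132\right) \left(-1\right) = 132$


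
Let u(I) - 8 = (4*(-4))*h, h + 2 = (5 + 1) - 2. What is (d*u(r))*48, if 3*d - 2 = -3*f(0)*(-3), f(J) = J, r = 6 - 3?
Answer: -768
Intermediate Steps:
r = 3
h = 2 (h = -2 + ((5 + 1) - 2) = -2 + (6 - 2) = -2 + 4 = 2)
u(I) = -24 (u(I) = 8 + (4*(-4))*2 = 8 - 16*2 = 8 - 32 = -24)
d = ⅔ (d = ⅔ + (-3*0*(-3))/3 = ⅔ + (0*(-3))/3 = ⅔ + (⅓)*0 = ⅔ + 0 = ⅔ ≈ 0.66667)
(d*u(r))*48 = ((⅔)*(-24))*48 = -16*48 = -768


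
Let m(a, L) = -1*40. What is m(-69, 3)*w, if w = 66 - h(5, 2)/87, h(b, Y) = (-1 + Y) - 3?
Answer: -229760/87 ≈ -2640.9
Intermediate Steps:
h(b, Y) = -4 + Y
m(a, L) = -40
w = 5744/87 (w = 66 - (-4 + 2)/87 = 66 - (-2)/87 = 66 - 1*(-2/87) = 66 + 2/87 = 5744/87 ≈ 66.023)
m(-69, 3)*w = -40*5744/87 = -229760/87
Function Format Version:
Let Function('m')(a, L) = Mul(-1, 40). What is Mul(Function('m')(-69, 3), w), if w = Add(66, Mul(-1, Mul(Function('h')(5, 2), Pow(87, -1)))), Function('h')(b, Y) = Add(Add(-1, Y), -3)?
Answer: Rational(-229760, 87) ≈ -2640.9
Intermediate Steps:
Function('h')(b, Y) = Add(-4, Y)
Function('m')(a, L) = -40
w = Rational(5744, 87) (w = Add(66, Mul(-1, Mul(Add(-4, 2), Pow(87, -1)))) = Add(66, Mul(-1, Mul(-2, Rational(1, 87)))) = Add(66, Mul(-1, Rational(-2, 87))) = Add(66, Rational(2, 87)) = Rational(5744, 87) ≈ 66.023)
Mul(Function('m')(-69, 3), w) = Mul(-40, Rational(5744, 87)) = Rational(-229760, 87)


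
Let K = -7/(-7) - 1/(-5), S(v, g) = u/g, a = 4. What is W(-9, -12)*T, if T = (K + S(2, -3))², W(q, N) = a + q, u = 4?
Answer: -4/45 ≈ -0.088889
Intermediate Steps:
W(q, N) = 4 + q
S(v, g) = 4/g
K = 6/5 (K = -7*(-⅐) - 1*(-⅕) = 1 + ⅕ = 6/5 ≈ 1.2000)
T = 4/225 (T = (6/5 + 4/(-3))² = (6/5 + 4*(-⅓))² = (6/5 - 4/3)² = (-2/15)² = 4/225 ≈ 0.017778)
W(-9, -12)*T = (4 - 9)*(4/225) = -5*4/225 = -4/45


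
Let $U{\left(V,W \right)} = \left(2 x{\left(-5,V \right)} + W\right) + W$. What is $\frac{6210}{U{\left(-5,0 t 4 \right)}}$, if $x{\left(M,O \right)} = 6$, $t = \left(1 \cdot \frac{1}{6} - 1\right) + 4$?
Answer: $\frac{1035}{2} \approx 517.5$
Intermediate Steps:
$t = \frac{19}{6}$ ($t = \left(1 \cdot \frac{1}{6} - 1\right) + 4 = \left(\frac{1}{6} - 1\right) + 4 = - \frac{5}{6} + 4 = \frac{19}{6} \approx 3.1667$)
$U{\left(V,W \right)} = 12 + 2 W$ ($U{\left(V,W \right)} = \left(2 \cdot 6 + W\right) + W = \left(12 + W\right) + W = 12 + 2 W$)
$\frac{6210}{U{\left(-5,0 t 4 \right)}} = \frac{6210}{12 + 2 \cdot 0 \cdot \frac{19}{6} \cdot 4} = \frac{6210}{12 + 2 \cdot 0 \cdot 4} = \frac{6210}{12 + 2 \cdot 0} = \frac{6210}{12 + 0} = \frac{6210}{12} = 6210 \cdot \frac{1}{12} = \frac{1035}{2}$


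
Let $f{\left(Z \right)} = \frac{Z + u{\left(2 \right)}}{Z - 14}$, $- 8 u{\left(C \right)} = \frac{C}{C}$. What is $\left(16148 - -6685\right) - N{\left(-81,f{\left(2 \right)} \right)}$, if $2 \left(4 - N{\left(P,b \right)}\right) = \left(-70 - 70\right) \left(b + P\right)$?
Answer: $\frac{456159}{16} \approx 28510.0$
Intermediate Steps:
$u{\left(C \right)} = - \frac{1}{8}$ ($u{\left(C \right)} = - \frac{C \frac{1}{C}}{8} = \left(- \frac{1}{8}\right) 1 = - \frac{1}{8}$)
$f{\left(Z \right)} = \frac{- \frac{1}{8} + Z}{-14 + Z}$ ($f{\left(Z \right)} = \frac{Z - \frac{1}{8}}{Z - 14} = \frac{- \frac{1}{8} + Z}{-14 + Z}$)
$N{\left(P,b \right)} = 4 + 70 P + 70 b$ ($N{\left(P,b \right)} = 4 - \frac{\left(-70 - 70\right) \left(b + P\right)}{2} = 4 - \frac{\left(-140\right) \left(P + b\right)}{2} = 4 - \frac{- 140 P - 140 b}{2} = 4 + \left(70 P + 70 b\right) = 4 + 70 P + 70 b$)
$\left(16148 - -6685\right) - N{\left(-81,f{\left(2 \right)} \right)} = \left(16148 - -6685\right) - \left(4 + 70 \left(-81\right) + 70 \frac{- \frac{1}{8} + 2}{-14 + 2}\right) = \left(16148 + 6685\right) - \left(4 - 5670 + 70 \frac{1}{-12} \cdot \frac{15}{8}\right) = 22833 - \left(4 - 5670 + 70 \left(\left(- \frac{1}{12}\right) \frac{15}{8}\right)\right) = 22833 - \left(4 - 5670 + 70 \left(- \frac{5}{32}\right)\right) = 22833 - \left(4 - 5670 - \frac{175}{16}\right) = 22833 - - \frac{90831}{16} = 22833 + \frac{90831}{16} = \frac{456159}{16}$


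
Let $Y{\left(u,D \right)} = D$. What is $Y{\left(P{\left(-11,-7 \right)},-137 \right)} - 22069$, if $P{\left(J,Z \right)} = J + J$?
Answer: $-22206$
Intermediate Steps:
$P{\left(J,Z \right)} = 2 J$
$Y{\left(P{\left(-11,-7 \right)},-137 \right)} - 22069 = -137 - 22069 = -22206$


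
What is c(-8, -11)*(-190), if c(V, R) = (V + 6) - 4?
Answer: 1140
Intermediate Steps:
c(V, R) = 2 + V (c(V, R) = (6 + V) - 4 = 2 + V)
c(-8, -11)*(-190) = (2 - 8)*(-190) = -6*(-190) = 1140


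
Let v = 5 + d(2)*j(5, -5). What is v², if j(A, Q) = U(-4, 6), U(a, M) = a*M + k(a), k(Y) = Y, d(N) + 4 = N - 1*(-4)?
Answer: 2601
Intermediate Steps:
d(N) = N (d(N) = -4 + (N - 1*(-4)) = -4 + (N + 4) = -4 + (4 + N) = N)
U(a, M) = a + M*a (U(a, M) = a*M + a = M*a + a = a + M*a)
j(A, Q) = -28 (j(A, Q) = -4*(1 + 6) = -4*7 = -28)
v = -51 (v = 5 + 2*(-28) = 5 - 56 = -51)
v² = (-51)² = 2601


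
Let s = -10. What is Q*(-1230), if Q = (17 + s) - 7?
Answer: 0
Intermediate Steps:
Q = 0 (Q = (17 - 10) - 7 = 7 - 7 = 0)
Q*(-1230) = 0*(-1230) = 0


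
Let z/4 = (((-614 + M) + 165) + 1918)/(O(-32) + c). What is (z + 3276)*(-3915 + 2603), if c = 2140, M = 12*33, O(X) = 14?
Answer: -4633960384/1077 ≈ -4.3027e+6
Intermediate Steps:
M = 396
z = 3730/1077 (z = 4*((((-614 + 396) + 165) + 1918)/(14 + 2140)) = 4*(((-218 + 165) + 1918)/2154) = 4*((-53 + 1918)*(1/2154)) = 4*(1865*(1/2154)) = 4*(1865/2154) = 3730/1077 ≈ 3.4633)
(z + 3276)*(-3915 + 2603) = (3730/1077 + 3276)*(-3915 + 2603) = (3531982/1077)*(-1312) = -4633960384/1077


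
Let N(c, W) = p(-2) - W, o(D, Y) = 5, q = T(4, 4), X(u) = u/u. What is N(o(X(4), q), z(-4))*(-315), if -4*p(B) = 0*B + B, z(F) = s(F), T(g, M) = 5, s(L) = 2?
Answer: 945/2 ≈ 472.50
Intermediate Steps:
X(u) = 1
z(F) = 2
q = 5
p(B) = -B/4 (p(B) = -(0*B + B)/4 = -(0 + B)/4 = -B/4)
N(c, W) = 1/2 - W (N(c, W) = -1/4*(-2) - W = 1/2 - W)
N(o(X(4), q), z(-4))*(-315) = (1/2 - 1*2)*(-315) = (1/2 - 2)*(-315) = -3/2*(-315) = 945/2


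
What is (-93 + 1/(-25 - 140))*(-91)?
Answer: 1396486/165 ≈ 8463.5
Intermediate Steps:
(-93 + 1/(-25 - 140))*(-91) = (-93 + 1/(-165))*(-91) = (-93 - 1/165)*(-91) = -15346/165*(-91) = 1396486/165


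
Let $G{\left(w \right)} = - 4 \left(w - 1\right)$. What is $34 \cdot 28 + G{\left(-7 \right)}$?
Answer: $984$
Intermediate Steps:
$G{\left(w \right)} = 4 - 4 w$ ($G{\left(w \right)} = - 4 \left(-1 + w\right) = 4 - 4 w$)
$34 \cdot 28 + G{\left(-7 \right)} = 34 \cdot 28 + \left(4 - -28\right) = 952 + \left(4 + 28\right) = 952 + 32 = 984$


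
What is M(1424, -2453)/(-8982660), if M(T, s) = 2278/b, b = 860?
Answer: -1139/3862543800 ≈ -2.9488e-7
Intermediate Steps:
M(T, s) = 1139/430 (M(T, s) = 2278/860 = 2278*(1/860) = 1139/430)
M(1424, -2453)/(-8982660) = (1139/430)/(-8982660) = (1139/430)*(-1/8982660) = -1139/3862543800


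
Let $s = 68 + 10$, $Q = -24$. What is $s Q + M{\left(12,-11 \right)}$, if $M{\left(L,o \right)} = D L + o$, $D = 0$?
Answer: $-1883$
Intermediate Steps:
$M{\left(L,o \right)} = o$ ($M{\left(L,o \right)} = 0 L + o = 0 + o = o$)
$s = 78$
$s Q + M{\left(12,-11 \right)} = 78 \left(-24\right) - 11 = -1872 - 11 = -1883$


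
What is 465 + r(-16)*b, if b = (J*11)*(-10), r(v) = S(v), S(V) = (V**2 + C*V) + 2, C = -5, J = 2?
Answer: -73895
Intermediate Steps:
S(V) = 2 + V**2 - 5*V (S(V) = (V**2 - 5*V) + 2 = 2 + V**2 - 5*V)
r(v) = 2 + v**2 - 5*v
b = -220 (b = (2*11)*(-10) = 22*(-10) = -220)
465 + r(-16)*b = 465 + (2 + (-16)**2 - 5*(-16))*(-220) = 465 + (2 + 256 + 80)*(-220) = 465 + 338*(-220) = 465 - 74360 = -73895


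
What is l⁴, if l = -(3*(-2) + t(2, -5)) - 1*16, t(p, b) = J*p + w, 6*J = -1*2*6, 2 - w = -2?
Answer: 10000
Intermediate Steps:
w = 4 (w = 2 - 1*(-2) = 2 + 2 = 4)
J = -2 (J = (-1*2*6)/6 = (-2*6)/6 = (⅙)*(-12) = -2)
t(p, b) = 4 - 2*p (t(p, b) = -2*p + 4 = 4 - 2*p)
l = -10 (l = -(3*(-2) + (4 - 2*2)) - 1*16 = -(-6 + (4 - 4)) - 16 = -(-6 + 0) - 16 = -1*(-6) - 16 = 6 - 16 = -10)
l⁴ = (-10)⁴ = 10000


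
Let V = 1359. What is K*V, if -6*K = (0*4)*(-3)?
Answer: 0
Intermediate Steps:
K = 0 (K = -0*4*(-3)/6 = -0*(-3) = -1/6*0 = 0)
K*V = 0*1359 = 0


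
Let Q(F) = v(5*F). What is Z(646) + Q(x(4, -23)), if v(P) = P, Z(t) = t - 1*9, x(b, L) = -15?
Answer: 562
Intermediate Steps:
Z(t) = -9 + t (Z(t) = t - 9 = -9 + t)
Q(F) = 5*F
Z(646) + Q(x(4, -23)) = (-9 + 646) + 5*(-15) = 637 - 75 = 562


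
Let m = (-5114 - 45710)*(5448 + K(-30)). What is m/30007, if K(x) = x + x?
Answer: -273839712/30007 ≈ -9125.9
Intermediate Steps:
K(x) = 2*x
m = -273839712 (m = (-5114 - 45710)*(5448 + 2*(-30)) = -50824*(5448 - 60) = -50824*5388 = -273839712)
m/30007 = -273839712/30007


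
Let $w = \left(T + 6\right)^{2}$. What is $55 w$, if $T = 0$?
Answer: $1980$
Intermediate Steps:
$w = 36$ ($w = \left(0 + 6\right)^{2} = 6^{2} = 36$)
$55 w = 55 \cdot 36 = 1980$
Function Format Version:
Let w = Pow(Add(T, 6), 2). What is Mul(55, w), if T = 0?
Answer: 1980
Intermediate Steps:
w = 36 (w = Pow(Add(0, 6), 2) = Pow(6, 2) = 36)
Mul(55, w) = Mul(55, 36) = 1980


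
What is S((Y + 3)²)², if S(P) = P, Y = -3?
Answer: 0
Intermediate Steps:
S((Y + 3)²)² = ((-3 + 3)²)² = (0²)² = 0² = 0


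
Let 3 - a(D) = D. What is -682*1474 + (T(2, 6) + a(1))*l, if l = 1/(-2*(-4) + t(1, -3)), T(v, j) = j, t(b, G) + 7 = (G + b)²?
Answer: -5026332/5 ≈ -1.0053e+6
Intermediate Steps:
a(D) = 3 - D
t(b, G) = -7 + (G + b)²
l = ⅕ (l = 1/(-2*(-4) + (-7 + (-3 + 1)²)) = 1/(8 + (-7 + (-2)²)) = 1/(8 + (-7 + 4)) = 1/(8 - 3) = 1/5 = ⅕ ≈ 0.20000)
-682*1474 + (T(2, 6) + a(1))*l = -682*1474 + (6 + (3 - 1*1))*(⅕) = -1005268 + (6 + (3 - 1))*(⅕) = -1005268 + (6 + 2)*(⅕) = -1005268 + 8*(⅕) = -1005268 + 8/5 = -5026332/5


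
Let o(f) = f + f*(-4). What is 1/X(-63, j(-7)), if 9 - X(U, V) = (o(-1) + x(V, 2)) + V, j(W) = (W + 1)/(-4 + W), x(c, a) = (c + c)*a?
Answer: 11/36 ≈ 0.30556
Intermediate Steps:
o(f) = -3*f (o(f) = f - 4*f = -3*f)
x(c, a) = 2*a*c (x(c, a) = (2*c)*a = 2*a*c)
j(W) = (1 + W)/(-4 + W)
X(U, V) = 6 - 5*V (X(U, V) = 9 - ((-3*(-1) + 2*2*V) + V) = 9 - ((3 + 4*V) + V) = 9 - (3 + 5*V) = 9 + (-3 - 5*V) = 6 - 5*V)
1/X(-63, j(-7)) = 1/(6 - 5*(1 - 7)/(-4 - 7)) = 1/(6 - 5*(-6)/(-11)) = 1/(6 - (-5)*(-6)/11) = 1/(6 - 5*6/11) = 1/(6 - 30/11) = 1/(36/11) = 11/36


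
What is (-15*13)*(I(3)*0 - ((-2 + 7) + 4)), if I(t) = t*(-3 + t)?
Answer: 1755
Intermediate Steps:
(-15*13)*(I(3)*0 - ((-2 + 7) + 4)) = (-15*13)*((3*(-3 + 3))*0 - ((-2 + 7) + 4)) = -195*((3*0)*0 - (5 + 4)) = -195*(0*0 - 1*9) = -195*(0 - 9) = -195*(-9) = 1755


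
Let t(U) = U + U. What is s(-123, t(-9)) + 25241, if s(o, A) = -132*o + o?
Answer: 41354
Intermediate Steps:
t(U) = 2*U
s(o, A) = -131*o
s(-123, t(-9)) + 25241 = -131*(-123) + 25241 = 16113 + 25241 = 41354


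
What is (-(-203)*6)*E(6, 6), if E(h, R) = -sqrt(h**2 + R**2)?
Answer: -7308*sqrt(2) ≈ -10335.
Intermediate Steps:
E(h, R) = -sqrt(R**2 + h**2)
(-(-203)*6)*E(6, 6) = (-(-203)*6)*(-sqrt(6**2 + 6**2)) = (-29*(-42))*(-sqrt(36 + 36)) = 1218*(-sqrt(72)) = 1218*(-6*sqrt(2)) = -7308*sqrt(2)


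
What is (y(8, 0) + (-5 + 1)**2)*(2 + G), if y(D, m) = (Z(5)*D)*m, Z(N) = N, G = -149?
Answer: -2352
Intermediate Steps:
y(D, m) = 5*D*m (y(D, m) = (5*D)*m = 5*D*m)
(y(8, 0) + (-5 + 1)**2)*(2 + G) = (5*8*0 + (-5 + 1)**2)*(2 - 149) = (0 + (-4)**2)*(-147) = (0 + 16)*(-147) = 16*(-147) = -2352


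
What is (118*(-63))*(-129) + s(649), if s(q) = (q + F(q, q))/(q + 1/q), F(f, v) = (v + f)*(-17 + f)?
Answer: 404459640437/421202 ≈ 9.6025e+5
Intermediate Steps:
F(f, v) = (-17 + f)*(f + v) (F(f, v) = (f + v)*(-17 + f) = (-17 + f)*(f + v))
s(q) = (-33*q + 2*q**2)/(q + 1/q) (s(q) = (q + (q**2 - 17*q - 17*q + q*q))/(q + 1/q) = (q + (q**2 - 17*q - 17*q + q**2))/(q + 1/q) = (q + (-34*q + 2*q**2))/(q + 1/q) = (-33*q + 2*q**2)/(q + 1/q))
(118*(-63))*(-129) + s(649) = (118*(-63))*(-129) + 649**2*(-33 + 2*649)/(1 + 649**2) = -7434*(-129) + 421201*(-33 + 1298)/(1 + 421201) = 958986 + 421201*1265/421202 = 958986 + 421201*(1/421202)*1265 = 958986 + 532819265/421202 = 404459640437/421202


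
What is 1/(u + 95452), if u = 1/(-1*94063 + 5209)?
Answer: 88854/8481292007 ≈ 1.0476e-5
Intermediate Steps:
u = -1/88854 (u = 1/(-94063 + 5209) = 1/(-88854) = -1/88854 ≈ -1.1254e-5)
1/(u + 95452) = 1/(-1/88854 + 95452) = 1/(8481292007/88854) = 88854/8481292007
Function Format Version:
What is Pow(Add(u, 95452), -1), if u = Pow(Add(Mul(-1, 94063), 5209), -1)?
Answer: Rational(88854, 8481292007) ≈ 1.0476e-5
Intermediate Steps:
u = Rational(-1, 88854) (u = Pow(Add(-94063, 5209), -1) = Pow(-88854, -1) = Rational(-1, 88854) ≈ -1.1254e-5)
Pow(Add(u, 95452), -1) = Pow(Add(Rational(-1, 88854), 95452), -1) = Pow(Rational(8481292007, 88854), -1) = Rational(88854, 8481292007)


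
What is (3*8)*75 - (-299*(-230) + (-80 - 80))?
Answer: -66810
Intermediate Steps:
(3*8)*75 - (-299*(-230) + (-80 - 80)) = 24*75 - (68770 - 160) = 1800 - 1*68610 = 1800 - 68610 = -66810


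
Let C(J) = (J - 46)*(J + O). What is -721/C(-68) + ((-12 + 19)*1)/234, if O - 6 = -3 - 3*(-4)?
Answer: -10535/117819 ≈ -0.089417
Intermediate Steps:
O = 15 (O = 6 + (-3 - 3*(-4)) = 6 + (-3 + 12) = 6 + 9 = 15)
C(J) = (-46 + J)*(15 + J) (C(J) = (J - 46)*(J + 15) = (-46 + J)*(15 + J))
-721/C(-68) + ((-12 + 19)*1)/234 = -721/(-690 + (-68)² - 31*(-68)) + ((-12 + 19)*1)/234 = -721/(-690 + 4624 + 2108) + (7*1)*(1/234) = -721/6042 + 7*(1/234) = -721*1/6042 + 7/234 = -721/6042 + 7/234 = -10535/117819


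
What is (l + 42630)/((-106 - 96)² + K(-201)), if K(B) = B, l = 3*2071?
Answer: 48843/40603 ≈ 1.2029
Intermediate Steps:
l = 6213
(l + 42630)/((-106 - 96)² + K(-201)) = (6213 + 42630)/((-106 - 96)² - 201) = 48843/((-202)² - 201) = 48843/(40804 - 201) = 48843/40603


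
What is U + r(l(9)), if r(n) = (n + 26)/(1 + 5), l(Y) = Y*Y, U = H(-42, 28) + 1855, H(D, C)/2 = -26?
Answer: 10925/6 ≈ 1820.8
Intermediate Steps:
H(D, C) = -52 (H(D, C) = 2*(-26) = -52)
U = 1803 (U = -52 + 1855 = 1803)
l(Y) = Y**2
r(n) = 13/3 + n/6 (r(n) = (26 + n)/6 = (26 + n)*(1/6) = 13/3 + n/6)
U + r(l(9)) = 1803 + (13/3 + (1/6)*9**2) = 1803 + (13/3 + (1/6)*81) = 1803 + (13/3 + 27/2) = 1803 + 107/6 = 10925/6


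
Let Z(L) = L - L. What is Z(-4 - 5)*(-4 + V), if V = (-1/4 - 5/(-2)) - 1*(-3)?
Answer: 0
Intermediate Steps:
Z(L) = 0
V = 21/4 (V = (-1*¼ - 5*(-½)) + 3 = (-¼ + 5/2) + 3 = 9/4 + 3 = 21/4 ≈ 5.2500)
Z(-4 - 5)*(-4 + V) = 0*(-4 + 21/4) = 0*(5/4) = 0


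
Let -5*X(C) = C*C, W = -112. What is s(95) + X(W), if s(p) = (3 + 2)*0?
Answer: -12544/5 ≈ -2508.8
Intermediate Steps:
s(p) = 0 (s(p) = 5*0 = 0)
X(C) = -C²/5 (X(C) = -C*C/5 = -C²/5)
s(95) + X(W) = 0 - ⅕*(-112)² = 0 - ⅕*12544 = 0 - 12544/5 = -12544/5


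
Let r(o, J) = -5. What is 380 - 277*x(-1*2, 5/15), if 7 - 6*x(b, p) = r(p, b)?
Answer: -174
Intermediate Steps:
x(b, p) = 2 (x(b, p) = 7/6 - ⅙*(-5) = 7/6 + ⅚ = 2)
380 - 277*x(-1*2, 5/15) = 380 - 277*2 = 380 - 554 = -174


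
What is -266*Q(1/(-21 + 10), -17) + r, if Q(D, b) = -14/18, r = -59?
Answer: 1331/9 ≈ 147.89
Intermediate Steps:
Q(D, b) = -7/9 (Q(D, b) = -14*1/18 = -7/9)
-266*Q(1/(-21 + 10), -17) + r = -266*(-7/9) - 59 = 1862/9 - 59 = 1331/9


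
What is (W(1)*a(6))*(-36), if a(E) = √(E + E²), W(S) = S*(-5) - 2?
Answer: 252*√42 ≈ 1633.1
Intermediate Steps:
W(S) = -2 - 5*S (W(S) = -5*S - 2 = -2 - 5*S)
(W(1)*a(6))*(-36) = ((-2 - 5*1)*√(6*(1 + 6)))*(-36) = ((-2 - 5)*√(6*7))*(-36) = -7*√42*(-36) = 252*√42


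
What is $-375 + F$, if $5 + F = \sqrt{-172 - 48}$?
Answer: $-380 + 2 i \sqrt{55} \approx -380.0 + 14.832 i$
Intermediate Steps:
$F = -5 + 2 i \sqrt{55}$ ($F = -5 + \sqrt{-172 - 48} = -5 + \sqrt{-220} = -5 + 2 i \sqrt{55} \approx -5.0 + 14.832 i$)
$-375 + F = -375 - \left(5 - 2 i \sqrt{55}\right) = -380 + 2 i \sqrt{55}$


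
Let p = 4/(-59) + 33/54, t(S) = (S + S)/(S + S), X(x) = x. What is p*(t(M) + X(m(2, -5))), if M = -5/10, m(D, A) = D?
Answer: 577/354 ≈ 1.6299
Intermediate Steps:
M = -1/2 (M = -5*1/10 = -1/2 ≈ -0.50000)
t(S) = 1 (t(S) = (2*S)/((2*S)) = (2*S)*(1/(2*S)) = 1)
p = 577/1062 (p = 4*(-1/59) + 33*(1/54) = -4/59 + 11/18 = 577/1062 ≈ 0.54331)
p*(t(M) + X(m(2, -5))) = 577*(1 + 2)/1062 = (577/1062)*3 = 577/354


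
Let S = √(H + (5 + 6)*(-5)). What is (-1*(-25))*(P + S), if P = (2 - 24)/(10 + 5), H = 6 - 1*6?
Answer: -110/3 + 25*I*√55 ≈ -36.667 + 185.41*I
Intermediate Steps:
H = 0 (H = 6 - 6 = 0)
P = -22/15 ≈ -1.4667
S = I*√55 (S = √(0 + (5 + 6)*(-5)) = √(0 + 11*(-5)) = √(0 - 55) = √(-55) = I*√55 ≈ 7.4162*I)
(-1*(-25))*(P + S) = (-1*(-25))*(-22/15 + I*√55) = 25*(-22/15 + I*√55) = -110/3 + 25*I*√55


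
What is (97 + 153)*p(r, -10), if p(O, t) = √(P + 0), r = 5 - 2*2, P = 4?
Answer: 500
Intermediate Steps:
r = 1 (r = 5 - 4 = 1)
p(O, t) = 2 (p(O, t) = √(4 + 0) = √4 = 2)
(97 + 153)*p(r, -10) = (97 + 153)*2 = 250*2 = 500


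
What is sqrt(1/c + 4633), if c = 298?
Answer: sqrt(411429230)/298 ≈ 68.066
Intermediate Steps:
sqrt(1/c + 4633) = sqrt(1/298 + 4633) = sqrt(1380635/298) = sqrt(411429230)/298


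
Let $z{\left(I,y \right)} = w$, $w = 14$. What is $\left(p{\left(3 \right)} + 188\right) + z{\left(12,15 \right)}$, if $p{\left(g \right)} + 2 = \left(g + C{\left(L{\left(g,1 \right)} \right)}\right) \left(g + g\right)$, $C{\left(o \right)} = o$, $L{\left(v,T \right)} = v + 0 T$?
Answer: $236$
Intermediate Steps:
$z{\left(I,y \right)} = 14$
$L{\left(v,T \right)} = v$ ($L{\left(v,T \right)} = v + 0 = v$)
$p{\left(g \right)} = -2 + 4 g^{2}$ ($p{\left(g \right)} = -2 + \left(g + g\right) \left(g + g\right) = -2 + 2 g 2 g = -2 + 4 g^{2}$)
$\left(p{\left(3 \right)} + 188\right) + z{\left(12,15 \right)} = \left(\left(-2 + 4 \cdot 3^{2}\right) + 188\right) + 14 = \left(\left(-2 + 4 \cdot 9\right) + 188\right) + 14 = \left(\left(-2 + 36\right) + 188\right) + 14 = \left(34 + 188\right) + 14 = 222 + 14 = 236$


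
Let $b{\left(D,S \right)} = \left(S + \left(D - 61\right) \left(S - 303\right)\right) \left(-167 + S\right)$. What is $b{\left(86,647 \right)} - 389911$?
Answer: $4048649$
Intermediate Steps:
$b{\left(D,S \right)} = \left(-167 + S\right) \left(S + \left(-303 + S\right) \left(-61 + D\right)\right)$ ($b{\left(D,S \right)} = \left(S + \left(-61 + D\right) \left(-303 + S\right)\right) \left(-167 + S\right) = \left(S + \left(-303 + S\right) \left(-61 + D\right)\right) \left(-167 + S\right) = \left(-167 + S\right) \left(S + \left(-303 + S\right) \left(-61 + D\right)\right)$)
$b{\left(86,647 \right)} - 389911 = \left(-3086661 - 60 \cdot 647^{2} + 28503 \cdot 647 + 50601 \cdot 86 + 86 \cdot 647^{2} - 40420 \cdot 647\right) - 389911 = \left(-3086661 - 25116540 + 18441441 + 4351686 + 86 \cdot 418609 - 26151740\right) - 389911 = \left(-3086661 - 25116540 + 18441441 + 4351686 + 36000374 - 26151740\right) - 389911 = 4438560 - 389911 = 4048649$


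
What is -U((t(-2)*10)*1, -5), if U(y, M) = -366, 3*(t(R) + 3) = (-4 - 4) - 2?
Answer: 366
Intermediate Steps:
t(R) = -19/3 (t(R) = -3 + ((-4 - 4) - 2)/3 = -3 + (-8 - 2)/3 = -3 + (⅓)*(-10) = -3 - 10/3 = -19/3)
-U((t(-2)*10)*1, -5) = -1*(-366) = 366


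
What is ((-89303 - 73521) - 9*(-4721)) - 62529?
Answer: -182864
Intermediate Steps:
((-89303 - 73521) - 9*(-4721)) - 62529 = (-162824 + 42489) - 62529 = -120335 - 62529 = -182864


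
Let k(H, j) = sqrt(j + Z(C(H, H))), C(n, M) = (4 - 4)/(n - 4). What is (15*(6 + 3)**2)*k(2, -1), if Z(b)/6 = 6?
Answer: 1215*sqrt(35) ≈ 7188.0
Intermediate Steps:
C(n, M) = 0 (C(n, M) = 0/(-4 + n) = 0)
Z(b) = 36 (Z(b) = 6*6 = 36)
k(H, j) = sqrt(36 + j) (k(H, j) = sqrt(j + 36) = sqrt(36 + j))
(15*(6 + 3)**2)*k(2, -1) = (15*(6 + 3)**2)*sqrt(36 - 1) = (15*9**2)*sqrt(35) = (15*81)*sqrt(35) = 1215*sqrt(35)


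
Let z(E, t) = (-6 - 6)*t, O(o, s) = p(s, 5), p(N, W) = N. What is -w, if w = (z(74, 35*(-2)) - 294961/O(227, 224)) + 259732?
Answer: -58073167/224 ≈ -2.5926e+5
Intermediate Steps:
O(o, s) = s
z(E, t) = -12*t
w = 58073167/224 (w = (-420*(-2) - 294961/224) + 259732 = (-12*(-70) - 294961*1/224) + 259732 = (840 - 294961/224) + 259732 = -106801/224 + 259732 = 58073167/224 ≈ 2.5926e+5)
-w = -1*58073167/224 = -58073167/224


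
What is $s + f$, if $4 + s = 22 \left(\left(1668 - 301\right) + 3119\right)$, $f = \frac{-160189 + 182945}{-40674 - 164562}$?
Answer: $\frac{5063576903}{51309} \approx 98688.0$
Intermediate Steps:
$f = - \frac{5689}{51309}$ ($f = \frac{22756}{-205236} = 22756 \left(- \frac{1}{205236}\right) = - \frac{5689}{51309} \approx -0.11088$)
$s = 98688$ ($s = -4 + 22 \left(\left(1668 - 301\right) + 3119\right) = -4 + 22 \left(1367 + 3119\right) = -4 + 22 \cdot 4486 = -4 + 98692 = 98688$)
$s + f = 98688 - \frac{5689}{51309} = \frac{5063576903}{51309}$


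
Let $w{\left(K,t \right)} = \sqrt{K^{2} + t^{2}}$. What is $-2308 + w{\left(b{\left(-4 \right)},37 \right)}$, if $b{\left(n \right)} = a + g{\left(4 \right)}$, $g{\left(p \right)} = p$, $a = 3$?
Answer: $-2308 + \sqrt{1418} \approx -2270.3$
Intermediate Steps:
$b{\left(n \right)} = 7$ ($b{\left(n \right)} = 3 + 4 = 7$)
$-2308 + w{\left(b{\left(-4 \right)},37 \right)} = -2308 + \sqrt{7^{2} + 37^{2}} = -2308 + \sqrt{49 + 1369} = -2308 + \sqrt{1418}$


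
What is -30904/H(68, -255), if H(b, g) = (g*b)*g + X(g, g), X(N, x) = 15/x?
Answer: -525368/75168899 ≈ -0.0069892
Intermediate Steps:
H(b, g) = 15/g + b*g² (H(b, g) = (g*b)*g + 15/g = (b*g)*g + 15/g = b*g² + 15/g = 15/g + b*g²)
-30904/H(68, -255) = -30904*(-255/(15 + 68*(-255)³)) = -30904*(-255/(15 + 68*(-16581375))) = -30904*(-255/(15 - 1127533500)) = -30904/((-1/255*(-1127533485))) = -30904/75168899/17 = -30904*17/75168899 = -525368/75168899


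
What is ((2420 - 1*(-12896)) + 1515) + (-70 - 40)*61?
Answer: 10121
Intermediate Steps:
((2420 - 1*(-12896)) + 1515) + (-70 - 40)*61 = ((2420 + 12896) + 1515) - 110*61 = (15316 + 1515) - 6710 = 16831 - 6710 = 10121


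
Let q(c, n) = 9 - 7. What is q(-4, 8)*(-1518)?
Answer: -3036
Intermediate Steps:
q(c, n) = 2
q(-4, 8)*(-1518) = 2*(-1518) = -3036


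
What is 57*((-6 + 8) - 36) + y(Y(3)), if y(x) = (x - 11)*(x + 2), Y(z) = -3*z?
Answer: -1798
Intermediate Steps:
y(x) = (-11 + x)*(2 + x)
57*((-6 + 8) - 36) + y(Y(3)) = 57*((-6 + 8) - 36) + (-22 + (-3*3)**2 - (-27)*3) = 57*(2 - 36) + (-22 + (-9)**2 - 9*(-9)) = 57*(-34) + (-22 + 81 + 81) = -1938 + 140 = -1798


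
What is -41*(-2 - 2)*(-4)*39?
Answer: -25584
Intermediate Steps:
-41*(-2 - 2)*(-4)*39 = -(-164)*(-4)*39 = -41*16*39 = -656*39 = -25584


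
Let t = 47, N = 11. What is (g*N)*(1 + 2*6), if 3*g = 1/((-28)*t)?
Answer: -143/3948 ≈ -0.036221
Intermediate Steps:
g = -1/3948 (g = (1/(-28*47))/3 = (-1/28*1/47)/3 = (⅓)*(-1/1316) = -1/3948 ≈ -0.00025329)
(g*N)*(1 + 2*6) = (-1/3948*11)*(1 + 2*6) = -11*(1 + 12)/3948 = -11/3948*13 = -143/3948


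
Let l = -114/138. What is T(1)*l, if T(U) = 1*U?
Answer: -19/23 ≈ -0.82609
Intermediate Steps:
T(U) = U
l = -19/23 (l = -114*1/138 = -19/23 ≈ -0.82609)
T(1)*l = 1*(-19/23) = -19/23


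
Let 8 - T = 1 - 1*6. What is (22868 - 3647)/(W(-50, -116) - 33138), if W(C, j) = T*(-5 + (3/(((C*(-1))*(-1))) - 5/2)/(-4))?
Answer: -480525/829867 ≈ -0.57904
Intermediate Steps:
T = 13 (T = 8 - (1 - 1*6) = 8 - (1 - 6) = 8 - 1*(-5) = 8 + 5 = 13)
W(C, j) = -455/8 - 39/(4*C) (W(C, j) = 13*(-5 + (3/(((C*(-1))*(-1))) - 5/2)/(-4)) = 13*(-5 + (3/((-C*(-1))) - 5*½)*(-¼)) = 13*(-5 + (3/C - 5/2)*(-¼)) = 13*(-5 + (-5/2 + 3/C)*(-¼)) = 13*(-5 + (5/8 - 3/(4*C))) = 13*(-35/8 - 3/(4*C)) = -455/8 - 39/(4*C))
(22868 - 3647)/(W(-50, -116) - 33138) = (22868 - 3647)/((13/8)*(-6 - 35*(-50))/(-50) - 33138) = 19221/((13/8)*(-1/50)*(-6 + 1750) - 33138) = 19221/((13/8)*(-1/50)*1744 - 33138) = 19221/(-1417/25 - 33138) = 19221/(-829867/25) = 19221*(-25/829867) = -480525/829867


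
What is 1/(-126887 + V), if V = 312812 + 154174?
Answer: 1/340099 ≈ 2.9403e-6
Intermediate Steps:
V = 466986
1/(-126887 + V) = 1/(-126887 + 466986) = 1/340099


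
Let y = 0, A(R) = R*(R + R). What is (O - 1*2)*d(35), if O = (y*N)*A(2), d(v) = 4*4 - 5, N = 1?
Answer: -22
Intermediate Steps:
A(R) = 2*R² (A(R) = R*(2*R) = 2*R²)
d(v) = 11 (d(v) = 16 - 5 = 11)
O = 0 (O = (0*1)*(2*2²) = 0*(2*4) = 0*8 = 0)
(O - 1*2)*d(35) = (0 - 1*2)*11 = (0 - 2)*11 = -2*11 = -22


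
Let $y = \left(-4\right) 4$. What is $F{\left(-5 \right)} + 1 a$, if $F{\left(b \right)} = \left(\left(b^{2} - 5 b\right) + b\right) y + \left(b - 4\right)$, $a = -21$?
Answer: $-750$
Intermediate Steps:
$y = -16$
$F{\left(b \right)} = -4 - 16 b^{2} + 65 b$ ($F{\left(b \right)} = \left(\left(b^{2} - 5 b\right) + b\right) \left(-16\right) + \left(b - 4\right) = \left(b^{2} - 4 b\right) \left(-16\right) + \left(-4 + b\right) = \left(- 16 b^{2} + 64 b\right) + \left(-4 + b\right) = -4 - 16 b^{2} + 65 b$)
$F{\left(-5 \right)} + 1 a = \left(-4 - 16 \left(-5\right)^{2} + 65 \left(-5\right)\right) + 1 \left(-21\right) = \left(-4 - 400 - 325\right) - 21 = -729 - 21 = -750$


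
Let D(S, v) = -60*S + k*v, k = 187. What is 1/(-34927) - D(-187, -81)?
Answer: 137158328/34927 ≈ 3927.0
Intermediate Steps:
D(S, v) = -60*S + 187*v
1/(-34927) - D(-187, -81) = 1/(-34927) - (-60*(-187) + 187*(-81)) = -1/34927 - (11220 - 15147) = -1/34927 - 1*(-3927) = -1/34927 + 3927 = 137158328/34927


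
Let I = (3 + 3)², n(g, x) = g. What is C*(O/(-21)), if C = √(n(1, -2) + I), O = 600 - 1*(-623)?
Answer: -1223*√37/21 ≈ -354.25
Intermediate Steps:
I = 36 (I = 6² = 36)
O = 1223 (O = 600 + 623 = 1223)
C = √37 (C = √(1 + 36) = √37 ≈ 6.0828)
C*(O/(-21)) = √37*(1223/(-21)) = √37*(-1/21*1223) = √37*(-1223/21) = -1223*√37/21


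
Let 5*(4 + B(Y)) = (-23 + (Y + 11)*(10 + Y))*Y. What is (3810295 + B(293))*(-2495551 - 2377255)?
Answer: -224312470930792/5 ≈ -4.4862e+13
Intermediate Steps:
B(Y) = -4 + Y*(-23 + (10 + Y)*(11 + Y))/5 (B(Y) = -4 + ((-23 + (Y + 11)*(10 + Y))*Y)/5 = -4 + ((-23 + (11 + Y)*(10 + Y))*Y)/5 = -4 + ((-23 + (10 + Y)*(11 + Y))*Y)/5 = -4 + (Y*(-23 + (10 + Y)*(11 + Y)))/5 = -4 + Y*(-23 + (10 + Y)*(11 + Y))/5)
(3810295 + B(293))*(-2495551 - 2377255) = (3810295 + (-4 + (⅕)*293³ + (21/5)*293² + (87/5)*293))*(-2495551 - 2377255) = (3810295 + (-4 + (⅕)*25153757 + (21/5)*85849 + 25491/5))*(-4872806) = (3810295 + (-4 + 25153757/5 + 1802829/5 + 25491/5))*(-4872806) = (3810295 + 26982057/5)*(-4872806) = (46033532/5)*(-4872806) = -224312470930792/5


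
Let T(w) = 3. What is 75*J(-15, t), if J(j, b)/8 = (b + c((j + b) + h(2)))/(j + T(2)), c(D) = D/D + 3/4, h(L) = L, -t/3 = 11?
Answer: 3125/2 ≈ 1562.5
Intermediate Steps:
t = -33 (t = -3*11 = -33)
c(D) = 7/4 (c(D) = 1 + 3*(1/4) = 1 + 3/4 = 7/4)
J(j, b) = 8*(7/4 + b)/(3 + j) (J(j, b) = 8*((b + 7/4)/(j + 3)) = 8*((7/4 + b)/(3 + j)) = 8*(7/4 + b)/(3 + j))
75*J(-15, t) = 75*(2*(7 + 4*(-33))/(3 - 15)) = 75*(2*(7 - 132)/(-12)) = 75*(2*(-1/12)*(-125)) = 75*(125/6) = 3125/2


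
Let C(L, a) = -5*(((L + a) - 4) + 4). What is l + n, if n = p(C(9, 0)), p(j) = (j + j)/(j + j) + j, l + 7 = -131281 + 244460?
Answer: 113128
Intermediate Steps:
l = 113172 (l = -7 + (-131281 + 244460) = -7 + 113179 = 113172)
C(L, a) = -5*L - 5*a (C(L, a) = -5*((-4 + L + a) + 4) = -5*(L + a) = -5*L - 5*a)
p(j) = 1 + j (p(j) = (2*j)/((2*j)) + j = (2*j)*(1/(2*j)) + j = 1 + j)
n = -44 (n = 1 + (-5*9 - 5*0) = 1 + (-45 + 0) = 1 - 45 = -44)
l + n = 113172 - 44 = 113128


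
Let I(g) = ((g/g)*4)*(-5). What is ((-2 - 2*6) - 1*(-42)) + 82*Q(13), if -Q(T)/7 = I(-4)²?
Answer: -229572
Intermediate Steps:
I(g) = -20 (I(g) = (1*4)*(-5) = 4*(-5) = -20)
Q(T) = -2800 (Q(T) = -7*(-20)² = -7*400 = -2800)
((-2 - 2*6) - 1*(-42)) + 82*Q(13) = ((-2 - 2*6) - 1*(-42)) + 82*(-2800) = ((-2 - 12) + 42) - 229600 = (-14 + 42) - 229600 = 28 - 229600 = -229572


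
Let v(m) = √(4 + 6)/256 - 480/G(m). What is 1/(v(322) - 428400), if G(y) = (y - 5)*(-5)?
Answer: -1410644612481024/604319724788501730643 - 12862592*√10/604319724788501730643 ≈ -2.3343e-6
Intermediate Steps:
G(y) = 25 - 5*y (G(y) = (-5 + y)*(-5) = 25 - 5*y)
v(m) = -480/(25 - 5*m) + √10/256 (v(m) = √(4 + 6)/256 - 480/(25 - 5*m) = √10*(1/256) - 480/(25 - 5*m) = √10/256 - 480/(25 - 5*m) = -480/(25 - 5*m) + √10/256)
1/(v(322) - 428400) = 1/((24576 + √10*(-5 + 322))/(256*(-5 + 322)) - 428400) = 1/((1/256)*(24576 + √10*317)/317 - 428400) = 1/((1/256)*(1/317)*(24576 + 317*√10) - 428400) = 1/((96/317 + √10/256) - 428400) = 1/(-135802704/317 + √10/256)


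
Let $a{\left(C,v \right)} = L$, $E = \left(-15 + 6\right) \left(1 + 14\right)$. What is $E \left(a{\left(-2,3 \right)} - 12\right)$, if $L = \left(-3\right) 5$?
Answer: $3645$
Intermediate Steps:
$E = -135$ ($E = \left(-9\right) 15 = -135$)
$L = -15$
$a{\left(C,v \right)} = -15$
$E \left(a{\left(-2,3 \right)} - 12\right) = - 135 \left(-15 - 12\right) = \left(-135\right) \left(-27\right) = 3645$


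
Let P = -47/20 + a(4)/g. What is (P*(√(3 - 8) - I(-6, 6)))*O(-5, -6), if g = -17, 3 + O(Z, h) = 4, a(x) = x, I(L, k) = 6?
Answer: 2637/170 - 879*I*√5/340 ≈ 15.512 - 5.7809*I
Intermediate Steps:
O(Z, h) = 1 (O(Z, h) = -3 + 4 = 1)
P = -879/340 (P = -47/20 + 4/(-17) = -47*1/20 + 4*(-1/17) = -47/20 - 4/17 = -879/340 ≈ -2.5853)
(P*(√(3 - 8) - I(-6, 6)))*O(-5, -6) = -879*(√(3 - 8) - 1*6)/340*1 = -879*(√(-5) - 6)/340*1 = -879*(I*√5 - 6)/340*1 = -879*(-6 + I*√5)/340*1 = (2637/170 - 879*I*√5/340)*1 = 2637/170 - 879*I*√5/340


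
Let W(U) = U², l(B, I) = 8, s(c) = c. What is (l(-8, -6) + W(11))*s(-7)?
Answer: -903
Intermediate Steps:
(l(-8, -6) + W(11))*s(-7) = (8 + 11²)*(-7) = (8 + 121)*(-7) = 129*(-7) = -903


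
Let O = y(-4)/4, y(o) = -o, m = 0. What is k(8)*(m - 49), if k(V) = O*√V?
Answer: -98*√2 ≈ -138.59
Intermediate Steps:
O = 1 (O = -1*(-4)/4 = 4*(¼) = 1)
k(V) = √V (k(V) = 1*√V = √V)
k(8)*(m - 49) = √8*(0 - 49) = (2*√2)*(-49) = -98*√2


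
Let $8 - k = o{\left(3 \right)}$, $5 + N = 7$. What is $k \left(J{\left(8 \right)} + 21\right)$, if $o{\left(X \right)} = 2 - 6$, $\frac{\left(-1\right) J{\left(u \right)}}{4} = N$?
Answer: $156$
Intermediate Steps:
$N = 2$ ($N = -5 + 7 = 2$)
$J{\left(u \right)} = -8$ ($J{\left(u \right)} = \left(-4\right) 2 = -8$)
$o{\left(X \right)} = -4$ ($o{\left(X \right)} = 2 - 6 = -4$)
$k = 12$ ($k = 8 - -4 = 8 + 4 = 12$)
$k \left(J{\left(8 \right)} + 21\right) = 12 \left(-8 + 21\right) = 12 \cdot 13 = 156$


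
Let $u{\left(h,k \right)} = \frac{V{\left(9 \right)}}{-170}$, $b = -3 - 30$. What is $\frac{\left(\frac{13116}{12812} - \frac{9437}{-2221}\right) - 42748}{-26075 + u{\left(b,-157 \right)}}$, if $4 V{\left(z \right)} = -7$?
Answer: $\frac{206764816184720}{126135855055959} \approx 1.6392$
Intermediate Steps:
$V{\left(z \right)} = - \frac{7}{4}$ ($V{\left(z \right)} = \frac{1}{4} \left(-7\right) = - \frac{7}{4}$)
$b = -33$ ($b = -3 - 30 = -33$)
$u{\left(h,k \right)} = \frac{7}{680}$ ($u{\left(h,k \right)} = - \frac{7}{4 \left(-170\right)} = \left(- \frac{7}{4}\right) \left(- \frac{1}{170}\right) = \frac{7}{680}$)
$\frac{\left(\frac{13116}{12812} - \frac{9437}{-2221}\right) - 42748}{-26075 + u{\left(b,-157 \right)}} = \frac{\left(\frac{13116}{12812} - \frac{9437}{-2221}\right) - 42748}{-26075 + \frac{7}{680}} = \frac{\left(13116 \cdot \frac{1}{12812} - - \frac{9437}{2221}\right) - 42748}{- \frac{17730993}{680}} = \left(\left(\frac{3279}{3203} + \frac{9437}{2221}\right) - 42748\right) \left(- \frac{680}{17730993}\right) = \left(\frac{37509370}{7113863} - 42748\right) \left(- \frac{680}{17730993}\right) = \left(- \frac{304065906154}{7113863}\right) \left(- \frac{680}{17730993}\right) = \frac{206764816184720}{126135855055959}$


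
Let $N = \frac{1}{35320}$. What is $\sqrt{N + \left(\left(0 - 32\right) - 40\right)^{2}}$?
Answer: $\frac{\sqrt{1616763119230}}{17660} \approx 72.0$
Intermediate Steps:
$N = \frac{1}{35320} \approx 2.8313 \cdot 10^{-5}$
$\sqrt{N + \left(\left(0 - 32\right) - 40\right)^{2}} = \sqrt{\frac{1}{35320} + \left(\left(0 - 32\right) - 40\right)^{2}} = \sqrt{\frac{1}{35320} + \left(-32 - 40\right)^{2}} = \sqrt{\frac{1}{35320} + \left(-72\right)^{2}} = \sqrt{\frac{1}{35320} + 5184} = \sqrt{\frac{183098881}{35320}} = \frac{\sqrt{1616763119230}}{17660}$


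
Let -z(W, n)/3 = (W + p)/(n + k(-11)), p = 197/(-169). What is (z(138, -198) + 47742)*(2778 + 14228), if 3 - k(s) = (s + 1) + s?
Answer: 3979320747127/4901 ≈ 8.1194e+8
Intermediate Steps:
p = -197/169 (p = 197*(-1/169) = -197/169 ≈ -1.1657)
k(s) = 2 - 2*s (k(s) = 3 - ((s + 1) + s) = 3 - ((1 + s) + s) = 3 - (1 + 2*s) = 3 + (-1 - 2*s) = 2 - 2*s)
z(W, n) = -3*(-197/169 + W)/(24 + n) (z(W, n) = -3*(W - 197/169)/(n + (2 - 2*(-11))) = -3*(-197/169 + W)/(n + (2 + 22)) = -3*(-197/169 + W)/(n + 24) = -3*(-197/169 + W)/(24 + n))
(z(138, -198) + 47742)*(2778 + 14228) = (3*(197 - 169*138)/(169*(24 - 198)) + 47742)*(2778 + 14228) = ((3/169)*(197 - 23322)/(-174) + 47742)*17006 = ((3/169)*(-1/174)*(-23125) + 47742)*17006 = (23125/9802 + 47742)*17006 = (467990209/9802)*17006 = 3979320747127/4901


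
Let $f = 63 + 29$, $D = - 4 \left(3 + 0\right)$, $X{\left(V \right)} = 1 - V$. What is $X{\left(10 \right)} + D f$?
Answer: $-1113$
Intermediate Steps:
$D = -12$ ($D = \left(-4\right) 3 = -12$)
$f = 92$
$X{\left(10 \right)} + D f = \left(1 - 10\right) - 1104 = -9 - 1104 = -1113$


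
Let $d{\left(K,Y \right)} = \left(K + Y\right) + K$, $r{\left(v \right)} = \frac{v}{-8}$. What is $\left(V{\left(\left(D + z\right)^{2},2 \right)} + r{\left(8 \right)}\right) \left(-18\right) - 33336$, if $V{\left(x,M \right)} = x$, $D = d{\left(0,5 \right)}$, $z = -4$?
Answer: $-33336$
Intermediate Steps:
$r{\left(v \right)} = - \frac{v}{8}$ ($r{\left(v \right)} = v \left(- \frac{1}{8}\right) = - \frac{v}{8}$)
$d{\left(K,Y \right)} = Y + 2 K$
$D = 5$ ($D = 5 + 2 \cdot 0 = 5 + 0 = 5$)
$\left(V{\left(\left(D + z\right)^{2},2 \right)} + r{\left(8 \right)}\right) \left(-18\right) - 33336 = \left(\left(5 - 4\right)^{2} - 1\right) \left(-18\right) - 33336 = \left(1^{2} - 1\right) \left(-18\right) - 33336 = \left(1 - 1\right) \left(-18\right) - 33336 = 0 \left(-18\right) - 33336 = 0 - 33336 = -33336$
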